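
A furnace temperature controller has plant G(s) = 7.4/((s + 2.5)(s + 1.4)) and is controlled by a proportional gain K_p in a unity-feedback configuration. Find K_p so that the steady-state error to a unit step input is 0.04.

The loop is type 0, so e_ss(step) = 1/(1 + K_pos) with K_pos = K_p·G(0).
G(0) = 2.114. Require 1/(1 + K_p·2.114) = 0.04, so 1 + 2.114·K_p = 25.
K_p = (25 − 1)/2.114 = 11.4.

K_p = 11.4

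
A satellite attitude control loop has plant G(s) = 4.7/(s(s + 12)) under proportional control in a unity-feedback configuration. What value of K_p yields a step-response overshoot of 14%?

K_p = 27.2

From %OS = 100·exp(−πζ/√(1−ζ²)) = 14%, ζ = −ln(0.14)/√(π²+ln²(0.14)) = 0.5305.
Characteristic equation s² + 12s + 4.7K_p = 0 gives ζ = 12/(2√(4.7K_p)).
Setting ζ = 0.5305: √(4.7K_p) = 12/(2·0.5305) = 11.31, so K_p = 127.9/4.7 = 27.2.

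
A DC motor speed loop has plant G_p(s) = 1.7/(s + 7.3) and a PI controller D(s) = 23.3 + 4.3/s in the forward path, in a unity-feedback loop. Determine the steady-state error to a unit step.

The open loop D(s)G_p(s) has a pole at the origin (type 1), so the static position error constant is infinite and e_ss = 1/(1+∞) = 0.

0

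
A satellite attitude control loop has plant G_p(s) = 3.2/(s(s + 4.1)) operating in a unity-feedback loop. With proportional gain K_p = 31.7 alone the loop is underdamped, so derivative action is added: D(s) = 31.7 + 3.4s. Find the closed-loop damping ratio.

Forward path: (31.7 + 3.4s)·3.2/(s(s+4.1)). The closed-loop characteristic equation is s² + (4.1 + 3.2·3.4)s + 3.2·31.7 = 0.
That is s² + 14.98s + 101.4 = 0, so ω_n = 10.07 rad/s and ζ = 14.98/(2·10.07) = 0.7437.

ζ = 0.744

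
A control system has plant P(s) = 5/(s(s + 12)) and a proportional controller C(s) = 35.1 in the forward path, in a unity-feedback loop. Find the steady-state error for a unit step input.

0

The open loop C(s)P(s) has a pole at the origin (type 1), so the static position error constant is infinite and e_ss = 1/(1+∞) = 0.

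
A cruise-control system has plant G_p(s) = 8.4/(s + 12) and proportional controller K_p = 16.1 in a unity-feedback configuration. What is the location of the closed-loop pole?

Closed-loop transfer function: T(s) = K_p·G_p(s)/(1 + K_p·G_p(s)) = 135.2/(s + 12 + 135.2) = 135.2/(s + 147.2).
The closed-loop pole is at s = −147.2.

s = -147.2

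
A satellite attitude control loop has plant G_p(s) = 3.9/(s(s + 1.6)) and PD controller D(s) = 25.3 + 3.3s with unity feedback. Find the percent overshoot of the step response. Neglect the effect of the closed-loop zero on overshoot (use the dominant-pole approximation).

Forward path: (25.3 + 3.3s)·3.9/(s(s+1.6)). The closed-loop characteristic equation is s² + (1.6 + 3.9·3.3)s + 3.9·25.3 = 0.
That is s² + 14.47s + 98.67 = 0, so ω_n = 9.933 rad/s and ζ = 14.47/(2·9.933) = 0.7284.
%OS = 100·exp(−πζ/√(1−ζ²)) = 3.55%.

3.55%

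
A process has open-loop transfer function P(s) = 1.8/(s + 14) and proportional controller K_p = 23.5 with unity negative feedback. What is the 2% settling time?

T_s ≈ 0.071 s

Closed-loop transfer function: T(s) = K_p·P(s)/(1 + K_p·P(s)) = 42.3/(s + 14 + 42.3) = 42.3/(s + 56.3).
Time constant τ = 1/56.3 = 0.01776 s, so the 2% settling time is about 4τ = 0.071 s.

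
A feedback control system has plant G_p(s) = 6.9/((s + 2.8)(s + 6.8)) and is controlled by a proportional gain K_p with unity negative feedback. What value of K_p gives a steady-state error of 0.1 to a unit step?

K_p = 24.8

For a type-0 loop with proportional control, e_ss = 1/(1 + K_p·G_p(0)).
G_p(0) = 0.3624. Require 1/(1 + K_p·0.3624) = 0.1, so 1 + 0.3624·K_p = 10.
K_p = (10 − 1)/0.3624 = 24.8.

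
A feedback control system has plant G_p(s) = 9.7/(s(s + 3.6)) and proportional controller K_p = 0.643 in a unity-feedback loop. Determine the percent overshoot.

The closed-loop denominator s² + 3.6s + 6.237 gives ω_n = √6.237 = 2.497 and ζ = 3.6/(2ω_n) = 0.7207.
%OS = 100·exp(−πζ/√(1−ζ²)) = 100·exp(−π·0.7207/√0.4805) = 3.81%.

3.81%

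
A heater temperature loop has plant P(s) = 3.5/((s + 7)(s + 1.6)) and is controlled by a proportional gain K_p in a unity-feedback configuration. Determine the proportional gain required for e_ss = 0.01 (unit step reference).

Steady-state error for a unit step on this type-0 loop is 1/(1 + K_p·P(0)).
P(0) = 0.3125. Require 1/(1 + K_p·0.3125) = 0.01, so 1 + 0.3125·K_p = 100.
K_p = (100 − 1)/0.3125 = 317.

K_p = 317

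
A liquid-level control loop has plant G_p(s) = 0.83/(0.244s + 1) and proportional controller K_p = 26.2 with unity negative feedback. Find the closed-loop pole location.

s = -93.22

Closed loop: T(s) = K_p·G_p/(1+K_p·G_p) = 21.75/(0.244s + 1 + 21.75), with pole at s = −(1 + 21.75)/0.244 = −93.22.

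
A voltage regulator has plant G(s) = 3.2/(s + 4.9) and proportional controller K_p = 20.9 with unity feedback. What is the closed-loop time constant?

Closed-loop transfer function: T(s) = K_p·G(s)/(1 + K_p·G(s)) = 66.88/(s + 4.9 + 66.88) = 66.88/(s + 71.78).
Time constant τ = 1/71.78 = 0.0139 s.

τ = 0.0139 s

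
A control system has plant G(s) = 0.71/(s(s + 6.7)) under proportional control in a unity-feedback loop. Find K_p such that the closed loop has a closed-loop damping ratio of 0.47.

K_p = 71.6

Closed-loop characteristic equation: s² + 6.7s + K_p·0.71 = 0.
So ω_n = √(0.71K_p) and 2ζω_n = 6.7, giving ζ = 6.7/(2√(0.71K_p)).
Setting ζ = 0.47: √(0.71K_p) = 6.7/(2·0.47) = 7.128, so K_p = 50.8/0.71 = 71.6.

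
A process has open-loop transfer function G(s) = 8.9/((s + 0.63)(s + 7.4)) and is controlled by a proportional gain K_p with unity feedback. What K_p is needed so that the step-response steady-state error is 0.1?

The loop is type 0, so e_ss(step) = 1/(1 + K_pos) with K_pos = K_p·G(0).
G(0) = 1.909. Require 1/(1 + K_p·1.909) = 0.1, so 1 + 1.909·K_p = 10.
K_p = (10 − 1)/1.909 = 4.71.

K_p = 4.71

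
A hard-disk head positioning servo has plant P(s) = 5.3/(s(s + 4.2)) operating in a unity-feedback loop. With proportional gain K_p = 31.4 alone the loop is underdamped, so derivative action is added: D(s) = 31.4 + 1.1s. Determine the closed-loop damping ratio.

ζ = 0.389

Forward path: (31.4 + 1.1s)·5.3/(s(s+4.2)). The closed-loop characteristic equation is s² + (4.2 + 5.3·1.1)s + 5.3·31.4 = 0.
That is s² + 10.03s + 166.4 = 0, so ω_n = 12.9 rad/s and ζ = 10.03/(2·12.9) = 0.3887.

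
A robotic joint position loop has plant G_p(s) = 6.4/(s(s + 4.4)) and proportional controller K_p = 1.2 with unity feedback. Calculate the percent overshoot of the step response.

1.66%

The closed-loop denominator s² + 4.4s + 7.68 gives ω_n = √7.68 = 2.771 and ζ = 4.4/(2ω_n) = 0.7939.
%OS = 100·exp(−πζ/√(1−ζ²)) = 100·exp(−π·0.7939/√0.3698) = 1.66%.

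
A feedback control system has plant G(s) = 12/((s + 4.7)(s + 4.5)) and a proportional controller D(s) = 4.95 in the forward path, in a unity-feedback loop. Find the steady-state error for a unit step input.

The loop is type 0. Static position error constant K_pos = D(0)·G(0) = 4.95·0.5674 = 2.809.
Steady-state error to a unit step: e_ss = 1/(1+K_pos) = 1/3.809 = 0.263.

0.263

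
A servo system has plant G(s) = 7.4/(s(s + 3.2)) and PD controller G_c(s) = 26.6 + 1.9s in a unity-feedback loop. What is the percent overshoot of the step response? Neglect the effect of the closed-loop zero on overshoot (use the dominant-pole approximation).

Forward path: (26.6 + 1.9s)·7.4/(s(s+3.2)). The closed-loop characteristic equation is s² + (3.2 + 7.4·1.9)s + 7.4·26.6 = 0.
That is s² + 17.26s + 196.8 = 0, so ω_n = 14.03 rad/s and ζ = 17.26/(2·14.03) = 0.6151.
%OS = 100·exp(−πζ/√(1−ζ²)) = 8.62%.

8.62%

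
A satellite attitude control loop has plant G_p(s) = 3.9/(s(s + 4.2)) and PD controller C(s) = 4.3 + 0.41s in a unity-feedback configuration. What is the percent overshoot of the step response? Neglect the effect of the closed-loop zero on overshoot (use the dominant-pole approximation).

4.29%

Forward path: (4.3 + 0.41s)·3.9/(s(s+4.2)). The closed-loop characteristic equation is s² + (4.2 + 3.9·0.41)s + 3.9·4.3 = 0.
That is s² + 5.799s + 16.77 = 0, so ω_n = 4.095 rad/s and ζ = 5.799/(2·4.095) = 0.708.
%OS = 100·exp(−πζ/√(1−ζ²)) = 4.29%.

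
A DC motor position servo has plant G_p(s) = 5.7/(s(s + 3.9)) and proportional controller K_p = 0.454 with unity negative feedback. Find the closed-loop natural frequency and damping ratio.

With unity feedback the closed-loop characteristic equation is s² + 3.9s + 0.454·5.7 = s² + 3.9s + 2.588 = 0.
Matching s² + 2ζω_n s + ω_n²: ω_n = √2.588 = 1.609 rad/s and 2ζω_n = 3.9, so ζ = 3.9/(2·1.609) = 1.21.

ω_n = 1.61 rad/s, ζ = 1.21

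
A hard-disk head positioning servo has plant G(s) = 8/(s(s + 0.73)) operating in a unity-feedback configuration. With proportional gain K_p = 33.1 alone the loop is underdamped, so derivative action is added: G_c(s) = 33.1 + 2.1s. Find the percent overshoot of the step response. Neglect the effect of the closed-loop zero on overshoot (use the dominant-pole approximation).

13.4%

Forward path: (33.1 + 2.1s)·8/(s(s+0.73)). The closed-loop characteristic equation is s² + (0.73 + 8·2.1)s + 8·33.1 = 0.
That is s² + 17.53s + 264.8 = 0, so ω_n = 16.27 rad/s and ζ = 17.53/(2·16.27) = 0.5386.
%OS = 100·exp(−πζ/√(1−ζ²)) = 13.4%.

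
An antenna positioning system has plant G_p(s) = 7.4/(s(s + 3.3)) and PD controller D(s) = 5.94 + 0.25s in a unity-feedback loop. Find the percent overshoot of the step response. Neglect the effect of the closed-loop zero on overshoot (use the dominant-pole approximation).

26.6%

Forward path: (5.94 + 0.25s)·7.4/(s(s+3.3)). The closed-loop characteristic equation is s² + (3.3 + 7.4·0.25)s + 7.4·5.94 = 0.
That is s² + 5.15s + 43.96 = 0, so ω_n = 6.63 rad/s and ζ = 5.15/(2·6.63) = 0.3884.
%OS = 100·exp(−πζ/√(1−ζ²)) = 26.6%.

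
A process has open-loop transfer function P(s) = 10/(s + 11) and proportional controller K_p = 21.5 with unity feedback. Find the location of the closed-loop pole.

s = -226

Closed-loop transfer function: T(s) = K_p·P(s)/(1 + K_p·P(s)) = 215/(s + 11 + 215) = 215/(s + 226).
The closed-loop pole is at s = −226.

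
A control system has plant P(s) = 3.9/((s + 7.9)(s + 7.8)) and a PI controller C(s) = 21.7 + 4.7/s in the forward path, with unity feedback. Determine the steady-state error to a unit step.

The open loop C(s)P(s) has a pole at the origin (type 1), so the static position error constant is infinite and e_ss = 1/(1+∞) = 0.

0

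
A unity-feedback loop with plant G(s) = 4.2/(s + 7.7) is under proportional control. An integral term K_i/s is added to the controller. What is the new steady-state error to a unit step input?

0

The integrator makes K_pos = lim_{s→0} C(s)G(s) infinite, so e_ss = 1/(1+K_pos) = 0.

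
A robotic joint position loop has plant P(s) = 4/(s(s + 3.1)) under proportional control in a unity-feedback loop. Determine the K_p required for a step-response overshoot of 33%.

K_p = 5.42

From %OS = 100·exp(−πζ/√(1−ζ²)) = 33%, ζ = −ln(0.33)/√(π²+ln²(0.33)) = 0.3328.
Characteristic equation s² + 3.1s + 4K_p = 0 gives ζ = 3.1/(2√(4K_p)).
Setting ζ = 0.3328: √(4K_p) = 3.1/(2·0.3328) = 4.658, so K_p = 21.69/4 = 5.42.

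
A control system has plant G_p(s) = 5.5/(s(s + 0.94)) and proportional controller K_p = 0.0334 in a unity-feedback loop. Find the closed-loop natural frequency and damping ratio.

ω_n = 0.429 rad/s, ζ = 1.1

1 + K_p·G_p(s) = 0 gives s² + 0.94s + 0.1837 = 0.
Matching s² + 2ζω_n s + ω_n²: ω_n = √0.1837 = 0.4286 rad/s and 2ζω_n = 0.94, so ζ = 0.94/(2·0.4286) = 1.1.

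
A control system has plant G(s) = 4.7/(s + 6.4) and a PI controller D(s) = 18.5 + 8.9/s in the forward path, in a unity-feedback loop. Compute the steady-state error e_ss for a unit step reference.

The open loop D(s)G(s) has a pole at the origin (type 1), so the static position error constant is infinite and e_ss = 1/(1+∞) = 0.

0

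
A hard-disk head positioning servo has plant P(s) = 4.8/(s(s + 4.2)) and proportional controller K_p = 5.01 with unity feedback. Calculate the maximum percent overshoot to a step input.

The closed-loop denominator s² + 4.2s + 24.05 gives ω_n = √24.05 = 4.904 and ζ = 4.2/(2ω_n) = 0.4282.
%OS = 100·exp(−πζ/√(1−ζ²)) = 100·exp(−π·0.4282/√0.8166) = 22.6%.

22.6%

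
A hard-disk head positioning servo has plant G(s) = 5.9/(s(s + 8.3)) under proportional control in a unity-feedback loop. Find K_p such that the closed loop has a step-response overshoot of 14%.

From %OS = 100·exp(−πζ/√(1−ζ²)) = 14%, ζ = −ln(0.14)/√(π²+ln²(0.14)) = 0.5305.
Characteristic equation s² + 8.3s + 5.9K_p = 0 gives ζ = 8.3/(2√(5.9K_p)).
Setting ζ = 0.5305: √(5.9K_p) = 8.3/(2·0.5305) = 7.823, so K_p = 61.19/5.9 = 10.4.

K_p = 10.4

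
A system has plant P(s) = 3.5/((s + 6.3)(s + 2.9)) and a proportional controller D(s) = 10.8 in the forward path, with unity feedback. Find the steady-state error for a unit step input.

The loop is type 0. Static position error constant K_pos = D(0)·P(0) = 10.8·0.1916 = 2.069.
Steady-state error to a unit step: e_ss = 1/(1+K_pos) = 1/3.069 = 0.326.

0.326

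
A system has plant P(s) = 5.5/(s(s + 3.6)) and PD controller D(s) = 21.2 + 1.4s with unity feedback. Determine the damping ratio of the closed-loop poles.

ζ = 0.523

Forward path: (21.2 + 1.4s)·5.5/(s(s+3.6)). The closed-loop characteristic equation is s² + (3.6 + 5.5·1.4)s + 5.5·21.2 = 0.
That is s² + 11.3s + 116.6 = 0, so ω_n = 10.8 rad/s and ζ = 11.3/(2·10.8) = 0.5232.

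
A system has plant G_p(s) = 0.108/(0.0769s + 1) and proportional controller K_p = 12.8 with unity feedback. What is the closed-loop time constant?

τ = 0.0323 s

Closed loop: T(s) = K_p·G_p/(1+K_p·G_p) = 1.382/(0.0769s + 1 + 1.382), with pole at s = −(1 + 1.382)/0.0769 = −30.98.
Closed-loop time constant τ = 1/30.98 = 0.0323 s.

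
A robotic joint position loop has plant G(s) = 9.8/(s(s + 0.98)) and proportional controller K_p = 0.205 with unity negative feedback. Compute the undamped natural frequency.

1 + K_p·G(s) = 0 gives s² + 0.98s + 2.009 = 0.
Matching s² + 2ζω_n s + ω_n²: ω_n = √2.009 = 1.417 rad/s and 2ζω_n = 0.98, so ζ = 0.98/(2·1.417) = 0.346.

ω_n = 1.42 rad/s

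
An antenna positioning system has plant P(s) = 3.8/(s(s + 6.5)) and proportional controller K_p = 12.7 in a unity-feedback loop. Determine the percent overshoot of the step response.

Closed-loop characteristic equation: s² + 6.5s + 48.26 = 0, so ω_n = 6.947 rad/s and ζ = 6.5/(2·6.947) = 0.4678.
%OS = 100·exp(−πζ/√(1−ζ²)) = 100·exp(−π·0.4678/√0.7811) = 19%.

19%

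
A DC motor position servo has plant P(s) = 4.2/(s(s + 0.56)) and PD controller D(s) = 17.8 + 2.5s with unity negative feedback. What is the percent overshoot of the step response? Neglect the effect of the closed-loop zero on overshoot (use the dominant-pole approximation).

Forward path: (17.8 + 2.5s)·4.2/(s(s+0.56)). The closed-loop characteristic equation is s² + (0.56 + 4.2·2.5)s + 4.2·17.8 = 0.
That is s² + 11.06s + 74.76 = 0, so ω_n = 8.646 rad/s and ζ = 11.06/(2·8.646) = 0.6396.
%OS = 100·exp(−πζ/√(1−ζ²)) = 7.33%.

7.33%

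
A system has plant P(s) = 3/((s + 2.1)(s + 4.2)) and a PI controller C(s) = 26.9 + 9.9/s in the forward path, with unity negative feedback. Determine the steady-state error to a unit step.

0

The open loop C(s)P(s) has a pole at the origin (type 1), so the static position error constant is infinite and e_ss = 1/(1+∞) = 0.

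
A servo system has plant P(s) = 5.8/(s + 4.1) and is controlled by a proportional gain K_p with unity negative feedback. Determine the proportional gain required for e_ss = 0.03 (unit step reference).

Steady-state error for a unit step on this type-0 loop is 1/(1 + K_p·P(0)).
P(0) = 1.415. Require 1/(1 + K_p·1.415) = 0.03, so 1 + 1.415·K_p = 33.33.
K_p = (33.33 − 1)/1.415 = 22.9.

K_p = 22.9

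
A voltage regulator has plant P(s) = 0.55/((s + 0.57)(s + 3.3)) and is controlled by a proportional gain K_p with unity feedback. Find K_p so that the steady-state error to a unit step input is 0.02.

For a type-0 loop with proportional control, e_ss = 1/(1 + K_p·P(0)).
P(0) = 0.2924. Require 1/(1 + K_p·0.2924) = 0.02, so 1 + 0.2924·K_p = 50.
K_p = (50 − 1)/0.2924 = 168.

K_p = 168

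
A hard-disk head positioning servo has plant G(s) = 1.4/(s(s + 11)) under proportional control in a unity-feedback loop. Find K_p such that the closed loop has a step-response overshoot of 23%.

From %OS = 100·exp(−πζ/√(1−ζ²)) = 23%, ζ = −ln(0.23)/√(π²+ln²(0.23)) = 0.4237.
Characteristic equation s² + 11s + 1.4K_p = 0 gives ζ = 11/(2√(1.4K_p)).
Setting ζ = 0.4237: √(1.4K_p) = 11/(2·0.4237) = 12.98, so K_p = 168.5/1.4 = 120.

K_p = 120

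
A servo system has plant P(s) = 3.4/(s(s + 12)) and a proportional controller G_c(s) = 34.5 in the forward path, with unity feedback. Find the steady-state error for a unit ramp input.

0.102

The loop has one pole at the origin (type 1). Velocity error constant K_v = lim_{s→0} s·G_c(s)P(s) = 34.5·3.4/12 = 9.775.
Steady-state error to a unit ramp: e_ss = 1/K_v = 0.102.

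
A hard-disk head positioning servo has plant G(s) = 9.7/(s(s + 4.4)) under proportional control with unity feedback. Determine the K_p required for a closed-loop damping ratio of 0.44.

Closed-loop characteristic equation: s² + 4.4s + K_p·9.7 = 0.
So ω_n = √(9.7K_p) and 2ζω_n = 4.4, giving ζ = 4.4/(2√(9.7K_p)).
Setting ζ = 0.44: √(9.7K_p) = 4.4/(2·0.44) = 5, so K_p = 25/9.7 = 2.58.

K_p = 2.58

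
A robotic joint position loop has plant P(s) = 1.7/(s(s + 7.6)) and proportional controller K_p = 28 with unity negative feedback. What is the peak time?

T_p = 0.546 s

The closed-loop denominator s² + 7.6s + 47.6 gives ω_n = √47.6 = 6.899 and ζ = 7.6/(2ω_n) = 0.5508.
Damped frequency ω_d = ω_n√(1−ζ²) = 5.758 rad/s, so peak time T_p = π/ω_d = 0.546 s.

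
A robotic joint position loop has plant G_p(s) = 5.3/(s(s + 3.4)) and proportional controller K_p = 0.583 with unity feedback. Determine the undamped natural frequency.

ω_n = 1.76 rad/s

The closed-loop denominator is s(s+3.4) + 0.583·5.3 = s² + 3.4s + 3.09.
So ω_n² = 3.09 ⇒ ω_n = 1.758 rad/s, and ζ = 3.4/(2ω_n) = 0.967.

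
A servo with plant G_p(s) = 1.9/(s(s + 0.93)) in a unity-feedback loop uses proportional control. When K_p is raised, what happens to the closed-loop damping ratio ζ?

decrease

ζ = 0.93/(2√(1.9K_p)); increasing K_p raises the denominator, so ζ falls.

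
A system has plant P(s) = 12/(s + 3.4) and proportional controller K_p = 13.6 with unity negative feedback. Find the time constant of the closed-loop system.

τ = 0.006 s

Closed-loop transfer function: T(s) = K_p·P(s)/(1 + K_p·P(s)) = 163.2/(s + 3.4 + 163.2) = 163.2/(s + 166.6).
Time constant τ = 1/166.6 = 0.006 s.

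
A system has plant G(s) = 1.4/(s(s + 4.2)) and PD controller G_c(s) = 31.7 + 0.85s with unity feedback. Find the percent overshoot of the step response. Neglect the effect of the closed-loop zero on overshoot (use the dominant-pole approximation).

24.9%

Forward path: (31.7 + 0.85s)·1.4/(s(s+4.2)). The closed-loop characteristic equation is s² + (4.2 + 1.4·0.85)s + 1.4·31.7 = 0.
That is s² + 5.39s + 44.38 = 0, so ω_n = 6.662 rad/s and ζ = 5.39/(2·6.662) = 0.4045.
%OS = 100·exp(−πζ/√(1−ζ²)) = 24.9%.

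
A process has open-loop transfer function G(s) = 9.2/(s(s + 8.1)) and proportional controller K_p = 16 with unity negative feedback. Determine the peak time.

The closed-loop denominator s² + 8.1s + 147.2 gives ω_n = √147.2 = 12.13 and ζ = 8.1/(2ω_n) = 0.3338.
Damped frequency ω_d = ω_n√(1−ζ²) = 11.44 rad/s, so peak time T_p = π/ω_d = 0.275 s.

T_p = 0.275 s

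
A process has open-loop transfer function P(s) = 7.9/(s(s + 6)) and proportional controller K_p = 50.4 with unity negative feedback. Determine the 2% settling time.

T_s ≈ 1.33 s

Closed-loop characteristic equation: s² + 6s + 398.2 = 0, so ω_n = 19.95 rad/s and ζ = 6/(2·19.95) = 0.1503.
2% settling time T_s ≈ 4/(ζω_n) = 4/3 = 1.33 s.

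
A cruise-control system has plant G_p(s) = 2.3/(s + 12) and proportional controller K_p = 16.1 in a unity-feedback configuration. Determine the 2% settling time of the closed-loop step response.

Closed-loop transfer function: T(s) = K_p·G_p(s)/(1 + K_p·G_p(s)) = 37.03/(s + 12 + 37.03) = 37.03/(s + 49.03).
Time constant τ = 1/49.03 = 0.0204 s, so the 2% settling time is about 4τ = 0.0816 s.

T_s ≈ 0.0816 s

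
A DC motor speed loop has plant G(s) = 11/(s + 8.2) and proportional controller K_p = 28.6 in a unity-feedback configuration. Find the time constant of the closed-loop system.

Closed-loop transfer function: T(s) = K_p·G(s)/(1 + K_p·G(s)) = 314.6/(s + 8.2 + 314.6) = 314.6/(s + 322.8).
Time constant τ = 1/322.8 = 0.0031 s.

τ = 0.0031 s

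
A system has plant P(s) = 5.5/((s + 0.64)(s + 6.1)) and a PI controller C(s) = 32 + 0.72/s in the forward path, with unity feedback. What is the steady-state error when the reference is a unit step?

0

The open loop C(s)P(s) has a pole at the origin (type 1), so the static position error constant is infinite and e_ss = 1/(1+∞) = 0.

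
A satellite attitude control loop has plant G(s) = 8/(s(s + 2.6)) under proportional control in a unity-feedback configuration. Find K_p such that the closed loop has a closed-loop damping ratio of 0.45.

Closed-loop characteristic equation: s² + 2.6s + K_p·8 = 0.
So ω_n = √(8K_p) and 2ζω_n = 2.6, giving ζ = 2.6/(2√(8K_p)).
Setting ζ = 0.45: √(8K_p) = 2.6/(2·0.45) = 2.889, so K_p = 8.346/8 = 1.04.

K_p = 1.04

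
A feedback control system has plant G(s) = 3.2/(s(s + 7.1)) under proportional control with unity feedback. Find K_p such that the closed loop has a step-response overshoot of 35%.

From %OS = 100·exp(−πζ/√(1−ζ²)) = 35%, ζ = −ln(0.35)/√(π²+ln²(0.35)) = 0.3169.
Characteristic equation s² + 7.1s + 3.2K_p = 0 gives ζ = 7.1/(2√(3.2K_p)).
Setting ζ = 0.3169: √(3.2K_p) = 7.1/(2·0.3169) = 11.2, so K_p = 125.5/3.2 = 39.2.

K_p = 39.2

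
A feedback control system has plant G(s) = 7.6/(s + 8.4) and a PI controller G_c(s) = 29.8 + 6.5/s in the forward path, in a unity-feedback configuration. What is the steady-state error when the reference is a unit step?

0

The open loop G_c(s)G(s) has a pole at the origin (type 1), so the static position error constant is infinite and e_ss = 1/(1+∞) = 0.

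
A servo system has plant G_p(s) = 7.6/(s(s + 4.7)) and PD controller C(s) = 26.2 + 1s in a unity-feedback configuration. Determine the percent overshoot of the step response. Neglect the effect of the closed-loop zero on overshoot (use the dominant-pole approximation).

Forward path: (26.2 + 1s)·7.6/(s(s+4.7)). The closed-loop characteristic equation is s² + (4.7 + 7.6·1)s + 7.6·26.2 = 0.
That is s² + 12.3s + 199.1 = 0, so ω_n = 14.11 rad/s and ζ = 12.3/(2·14.11) = 0.4358.
%OS = 100·exp(−πζ/√(1−ζ²)) = 21.8%.

21.8%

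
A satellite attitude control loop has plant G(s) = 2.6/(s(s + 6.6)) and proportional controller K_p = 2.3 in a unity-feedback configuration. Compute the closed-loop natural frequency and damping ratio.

ω_n = 2.45 rad/s, ζ = 1.35

With unity feedback the closed-loop characteristic equation is s² + 6.6s + 2.3·2.6 = s² + 6.6s + 5.98 = 0.
Matching s² + 2ζω_n s + ω_n²: ω_n = √5.98 = 2.445 rad/s and 2ζω_n = 6.6, so ζ = 6.6/(2·2.445) = 1.35.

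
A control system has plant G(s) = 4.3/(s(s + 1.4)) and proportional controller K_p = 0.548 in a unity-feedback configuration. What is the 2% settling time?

T_s ≈ 5.71 s

Closed-loop characteristic equation: s² + 1.4s + 2.356 = 0, so ω_n = 1.535 rad/s and ζ = 1.4/(2·1.535) = 0.456.
2% settling time T_s ≈ 4/(ζω_n) = 4/0.7 = 5.71 s.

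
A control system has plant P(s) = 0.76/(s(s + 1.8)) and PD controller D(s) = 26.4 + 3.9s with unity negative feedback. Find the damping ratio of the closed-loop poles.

Forward path: (26.4 + 3.9s)·0.76/(s(s+1.8)). The closed-loop characteristic equation is s² + (1.8 + 0.76·3.9)s + 0.76·26.4 = 0.
That is s² + 4.764s + 20.06 = 0, so ω_n = 4.479 rad/s and ζ = 4.764/(2·4.479) = 0.5318.

ζ = 0.532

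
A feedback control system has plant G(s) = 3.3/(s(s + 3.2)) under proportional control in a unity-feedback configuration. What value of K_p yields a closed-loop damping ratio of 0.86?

Closed-loop characteristic equation: s² + 3.2s + K_p·3.3 = 0.
So ω_n = √(3.3K_p) and 2ζω_n = 3.2, giving ζ = 3.2/(2√(3.3K_p)).
Setting ζ = 0.86: √(3.3K_p) = 3.2/(2·0.86) = 1.86, so K_p = 3.461/3.3 = 1.05.

K_p = 1.05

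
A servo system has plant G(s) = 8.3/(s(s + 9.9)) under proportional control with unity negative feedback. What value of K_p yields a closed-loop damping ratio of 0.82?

K_p = 4.39

Closed-loop characteristic equation: s² + 9.9s + K_p·8.3 = 0.
So ω_n = √(8.3K_p) and 2ζω_n = 9.9, giving ζ = 9.9/(2√(8.3K_p)).
Setting ζ = 0.82: √(8.3K_p) = 9.9/(2·0.82) = 6.037, so K_p = 36.44/8.3 = 4.39.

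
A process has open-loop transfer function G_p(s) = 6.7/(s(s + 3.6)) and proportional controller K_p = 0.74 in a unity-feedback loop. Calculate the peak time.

T_p = 2.4 s

Closed-loop characteristic equation: s² + 3.6s + 4.958 = 0, so ω_n = 2.227 rad/s and ζ = 3.6/(2·2.227) = 0.8084.
Damped frequency ω_d = ω_n√(1−ζ²) = 1.311 rad/s, so peak time T_p = π/ω_d = 2.4 s.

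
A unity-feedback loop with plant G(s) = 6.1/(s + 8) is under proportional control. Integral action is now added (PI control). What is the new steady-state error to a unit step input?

Adding integral action puts a pole at s = 0 in the forward path, raising the system type to 1; a type-1 loop has zero steady-state error to a step.

0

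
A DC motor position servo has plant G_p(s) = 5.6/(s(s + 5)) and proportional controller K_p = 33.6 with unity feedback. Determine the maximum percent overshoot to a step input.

55.9%

Closed-loop characteristic equation: s² + 5s + 188.2 = 0, so ω_n = 13.72 rad/s and ζ = 5/(2·13.72) = 0.1823.
%OS = 100·exp(−πζ/√(1−ζ²)) = 100·exp(−π·0.1823/√0.9668) = 55.9%.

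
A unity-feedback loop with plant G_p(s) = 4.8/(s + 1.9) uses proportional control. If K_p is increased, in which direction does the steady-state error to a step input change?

The position error constant K_pos = K_p·G_p(0) grows with K_p, and e_ss = 1/(1+K_pos) falls.

decrease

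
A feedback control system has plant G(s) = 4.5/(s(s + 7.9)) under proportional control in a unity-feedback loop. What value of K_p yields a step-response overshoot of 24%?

K_p = 20.3

From %OS = 100·exp(−πζ/√(1−ζ²)) = 24%, ζ = −ln(0.24)/√(π²+ln²(0.24)) = 0.4136.
Characteristic equation s² + 7.9s + 4.5K_p = 0 gives ζ = 7.9/(2√(4.5K_p)).
Setting ζ = 0.4136: √(4.5K_p) = 7.9/(2·0.4136) = 9.55, so K_p = 91.21/4.5 = 20.3.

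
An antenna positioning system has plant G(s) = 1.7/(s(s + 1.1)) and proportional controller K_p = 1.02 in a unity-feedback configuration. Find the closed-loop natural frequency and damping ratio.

1 + K_p·G(s) = 0 gives s² + 1.1s + 1.734 = 0.
Matching s² + 2ζω_n s + ω_n²: ω_n = √1.734 = 1.317 rad/s and 2ζω_n = 1.1, so ζ = 1.1/(2·1.317) = 0.418.

ω_n = 1.32 rad/s, ζ = 0.418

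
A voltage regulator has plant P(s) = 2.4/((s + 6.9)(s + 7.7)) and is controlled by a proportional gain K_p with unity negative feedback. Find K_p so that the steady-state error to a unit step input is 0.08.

K_p = 255

For a type-0 loop with proportional control, e_ss = 1/(1 + K_p·P(0)).
P(0) = 0.04517. Require 1/(1 + K_p·0.04517) = 0.08, so 1 + 0.04517·K_p = 12.5.
K_p = (12.5 − 1)/0.04517 = 255.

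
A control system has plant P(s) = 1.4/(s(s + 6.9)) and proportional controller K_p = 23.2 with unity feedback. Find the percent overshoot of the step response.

9.17%

From 1 + K_pP(s) = 0: s² + 6.9s + 32.48 = 0 ⇒ ω_n = 5.699, ζ = 0.6054.
%OS = 100·exp(−πζ/√(1−ζ²)) = 100·exp(−π·0.6054/√0.6335) = 9.17%.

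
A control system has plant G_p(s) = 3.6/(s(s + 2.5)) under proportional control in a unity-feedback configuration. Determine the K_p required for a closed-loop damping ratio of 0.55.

K_p = 1.43

Closed-loop characteristic equation: s² + 2.5s + K_p·3.6 = 0.
So ω_n = √(3.6K_p) and 2ζω_n = 2.5, giving ζ = 2.5/(2√(3.6K_p)).
Setting ζ = 0.55: √(3.6K_p) = 2.5/(2·0.55) = 2.273, so K_p = 5.165/3.6 = 1.43.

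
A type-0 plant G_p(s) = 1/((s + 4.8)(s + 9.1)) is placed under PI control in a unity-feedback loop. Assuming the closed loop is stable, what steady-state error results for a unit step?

The PI controller's integrator makes the forward path type 1, so e_ss to a step is zero.

0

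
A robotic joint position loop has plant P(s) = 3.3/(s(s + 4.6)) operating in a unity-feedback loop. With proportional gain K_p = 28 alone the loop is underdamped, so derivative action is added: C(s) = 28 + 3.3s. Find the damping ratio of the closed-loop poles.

ζ = 0.806

Forward path: (28 + 3.3s)·3.3/(s(s+4.6)). The closed-loop characteristic equation is s² + (4.6 + 3.3·3.3)s + 3.3·28 = 0.
That is s² + 15.49s + 92.4 = 0, so ω_n = 9.612 rad/s and ζ = 15.49/(2·9.612) = 0.8057.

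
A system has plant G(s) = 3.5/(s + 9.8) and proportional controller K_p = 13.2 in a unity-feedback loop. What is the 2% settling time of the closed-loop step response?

Closed-loop transfer function: T(s) = K_p·G(s)/(1 + K_p·G(s)) = 46.2/(s + 9.8 + 46.2) = 46.2/(s + 56).
Time constant τ = 1/56 = 0.01786 s, so the 2% settling time is about 4τ = 0.0714 s.

T_s ≈ 0.0714 s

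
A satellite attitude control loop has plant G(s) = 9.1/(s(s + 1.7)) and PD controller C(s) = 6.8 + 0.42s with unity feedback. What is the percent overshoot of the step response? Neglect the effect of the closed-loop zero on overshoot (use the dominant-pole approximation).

30.8%

Forward path: (6.8 + 0.42s)·9.1/(s(s+1.7)). The closed-loop characteristic equation is s² + (1.7 + 9.1·0.42)s + 9.1·6.8 = 0.
That is s² + 5.522s + 61.88 = 0, so ω_n = 7.866 rad/s and ζ = 5.522/(2·7.866) = 0.351.
%OS = 100·exp(−πζ/√(1−ζ²)) = 30.8%.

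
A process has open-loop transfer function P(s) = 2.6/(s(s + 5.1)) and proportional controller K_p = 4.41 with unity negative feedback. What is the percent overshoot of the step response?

The closed-loop denominator s² + 5.1s + 11.47 gives ω_n = √11.47 = 3.386 and ζ = 5.1/(2ω_n) = 0.7531.
%OS = 100·exp(−πζ/√(1−ζ²)) = 100·exp(−π·0.7531/√0.4329) = 2.74%.

2.74%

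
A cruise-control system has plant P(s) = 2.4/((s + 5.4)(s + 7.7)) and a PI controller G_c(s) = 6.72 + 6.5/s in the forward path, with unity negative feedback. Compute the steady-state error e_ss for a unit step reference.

0

The open loop G_c(s)P(s) has a pole at the origin (type 1), so the static position error constant is infinite and e_ss = 1/(1+∞) = 0.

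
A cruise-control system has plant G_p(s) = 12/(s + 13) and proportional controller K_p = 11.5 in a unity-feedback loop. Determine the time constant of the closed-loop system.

Closed-loop transfer function: T(s) = K_p·G_p(s)/(1 + K_p·G_p(s)) = 138/(s + 13 + 138) = 138/(s + 151).
Time constant τ = 1/151 = 0.00662 s.

τ = 0.00662 s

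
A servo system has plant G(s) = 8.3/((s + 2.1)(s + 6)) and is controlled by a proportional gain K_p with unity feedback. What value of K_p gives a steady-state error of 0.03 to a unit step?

K_p = 49.1

Steady-state error for a unit step on this type-0 loop is 1/(1 + K_p·G(0)).
G(0) = 0.6587. Require 1/(1 + K_p·0.6587) = 0.03, so 1 + 0.6587·K_p = 33.33.
K_p = (33.33 − 1)/0.6587 = 49.1.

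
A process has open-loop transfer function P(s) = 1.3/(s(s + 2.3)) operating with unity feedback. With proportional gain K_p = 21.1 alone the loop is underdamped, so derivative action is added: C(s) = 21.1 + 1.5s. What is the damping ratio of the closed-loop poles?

ζ = 0.406

Forward path: (21.1 + 1.5s)·1.3/(s(s+2.3)). The closed-loop characteristic equation is s² + (2.3 + 1.3·1.5)s + 1.3·21.1 = 0.
That is s² + 4.25s + 27.43 = 0, so ω_n = 5.237 rad/s and ζ = 4.25/(2·5.237) = 0.4057.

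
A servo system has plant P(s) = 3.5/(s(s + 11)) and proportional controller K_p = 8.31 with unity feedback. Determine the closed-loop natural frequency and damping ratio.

1 + K_p·P(s) = 0 gives s² + 11s + 29.09 = 0.
So ω_n² = 29.09 ⇒ ω_n = 5.393 rad/s, and ζ = 11/(2ω_n) = 1.02.

ω_n = 5.39 rad/s, ζ = 1.02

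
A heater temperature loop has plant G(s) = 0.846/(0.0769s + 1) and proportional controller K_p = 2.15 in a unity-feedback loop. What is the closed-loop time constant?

Closed loop: T(s) = K_p·G/(1+K_p·G) = 1.819/(0.0769s + 1 + 1.819), with pole at s = −(1 + 1.819)/0.0769 = −36.66.
Closed-loop time constant τ = 1/36.66 = 0.0273 s.

τ = 0.0273 s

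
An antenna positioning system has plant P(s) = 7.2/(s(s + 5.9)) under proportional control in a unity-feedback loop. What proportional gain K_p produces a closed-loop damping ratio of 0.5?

Closed-loop characteristic equation: s² + 5.9s + K_p·7.2 = 0.
So ω_n = √(7.2K_p) and 2ζω_n = 5.9, giving ζ = 5.9/(2√(7.2K_p)).
Setting ζ = 0.5: √(7.2K_p) = 5.9/(2·0.5) = 5.9, so K_p = 34.81/7.2 = 4.83.

K_p = 4.83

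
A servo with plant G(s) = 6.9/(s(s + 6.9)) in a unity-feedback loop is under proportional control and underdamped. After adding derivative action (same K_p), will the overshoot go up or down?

decrease

The derivative term adds K·K_d to the s-coefficient of the characteristic equation, raising 2ζω_n while ω_n is unchanged; ζ increases, so overshoot decreases.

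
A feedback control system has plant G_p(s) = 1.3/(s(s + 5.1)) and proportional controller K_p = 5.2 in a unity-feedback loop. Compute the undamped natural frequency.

The closed-loop denominator is s(s+5.1) + 5.2·1.3 = s² + 5.1s + 6.76.
So ω_n² = 6.76 ⇒ ω_n = 2.6 rad/s, and ζ = 5.1/(2ω_n) = 0.981.

ω_n = 2.6 rad/s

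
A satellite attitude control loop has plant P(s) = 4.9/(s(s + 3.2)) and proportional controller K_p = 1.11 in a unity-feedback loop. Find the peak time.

T_p = 1.85 s

From 1 + K_pP(s) = 0: s² + 3.2s + 5.439 = 0 ⇒ ω_n = 2.332, ζ = 0.6861.
Damped frequency ω_d = ω_n√(1−ζ²) = 1.697 rad/s, so peak time T_p = π/ω_d = 1.85 s.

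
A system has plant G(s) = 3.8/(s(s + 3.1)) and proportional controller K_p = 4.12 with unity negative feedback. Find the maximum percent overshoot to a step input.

26.2%

From 1 + K_pG(s) = 0: s² + 3.1s + 15.66 = 0 ⇒ ω_n = 3.957, ζ = 0.3917.
%OS = 100·exp(−πζ/√(1−ζ²)) = 100·exp(−π·0.3917/√0.8465) = 26.2%.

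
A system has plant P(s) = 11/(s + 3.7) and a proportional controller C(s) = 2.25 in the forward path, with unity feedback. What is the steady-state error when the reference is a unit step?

The loop is type 0. Static position error constant K_pos = C(0)·P(0) = 2.25·2.973 = 6.689.
Steady-state error to a unit step: e_ss = 1/(1+K_pos) = 1/7.689 = 0.13.

0.13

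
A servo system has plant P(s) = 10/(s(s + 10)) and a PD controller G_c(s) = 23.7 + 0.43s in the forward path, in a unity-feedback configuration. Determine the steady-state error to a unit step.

0

The open loop G_c(s)P(s) has a pole at the origin (type 1), so the static position error constant is infinite and e_ss = 1/(1+∞) = 0.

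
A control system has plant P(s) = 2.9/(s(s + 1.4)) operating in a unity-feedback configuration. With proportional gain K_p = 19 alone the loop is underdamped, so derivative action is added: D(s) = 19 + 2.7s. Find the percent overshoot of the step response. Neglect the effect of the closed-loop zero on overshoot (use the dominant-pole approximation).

8.26%

Forward path: (19 + 2.7s)·2.9/(s(s+1.4)). The closed-loop characteristic equation is s² + (1.4 + 2.9·2.7)s + 2.9·19 = 0.
That is s² + 9.23s + 55.1 = 0, so ω_n = 7.423 rad/s and ζ = 9.23/(2·7.423) = 0.6217.
%OS = 100·exp(−πζ/√(1−ζ²)) = 8.26%.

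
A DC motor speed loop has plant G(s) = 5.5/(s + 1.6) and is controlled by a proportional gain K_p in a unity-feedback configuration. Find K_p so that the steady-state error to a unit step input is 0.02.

The loop is type 0, so e_ss(step) = 1/(1 + K_pos) with K_pos = K_p·G(0).
G(0) = 3.438. Require 1/(1 + K_p·3.438) = 0.02, so 1 + 3.438·K_p = 50.
K_p = (50 − 1)/3.438 = 14.3.

K_p = 14.3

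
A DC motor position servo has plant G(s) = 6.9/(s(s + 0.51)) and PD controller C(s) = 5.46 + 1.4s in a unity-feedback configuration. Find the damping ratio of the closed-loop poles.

ζ = 0.828

Forward path: (5.46 + 1.4s)·6.9/(s(s+0.51)). The closed-loop characteristic equation is s² + (0.51 + 6.9·1.4)s + 6.9·5.46 = 0.
That is s² + 10.17s + 37.67 = 0, so ω_n = 6.138 rad/s and ζ = 10.17/(2·6.138) = 0.8285.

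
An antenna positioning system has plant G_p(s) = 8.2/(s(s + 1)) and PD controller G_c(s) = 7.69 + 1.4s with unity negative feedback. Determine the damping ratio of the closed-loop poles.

Forward path: (7.69 + 1.4s)·8.2/(s(s+1)). The closed-loop characteristic equation is s² + (1 + 8.2·1.4)s + 8.2·7.69 = 0.
That is s² + 12.48s + 63.06 = 0, so ω_n = 7.941 rad/s and ζ = 12.48/(2·7.941) = 0.7858.

ζ = 0.786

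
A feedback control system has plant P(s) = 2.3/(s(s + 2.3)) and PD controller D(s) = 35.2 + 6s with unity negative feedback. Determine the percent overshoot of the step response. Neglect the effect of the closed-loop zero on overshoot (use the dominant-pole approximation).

Forward path: (35.2 + 6s)·2.3/(s(s+2.3)). The closed-loop characteristic equation is s² + (2.3 + 2.3·6)s + 2.3·35.2 = 0.
That is s² + 16.1s + 80.96 = 0, so ω_n = 8.998 rad/s and ζ = 16.1/(2·8.998) = 0.8947.
%OS = 100·exp(−πζ/√(1−ζ²)) = 0.185%.

0.185%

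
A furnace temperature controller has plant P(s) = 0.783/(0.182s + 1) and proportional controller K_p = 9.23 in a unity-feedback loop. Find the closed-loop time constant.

τ = 0.0221 s

Closed loop: T(s) = K_p·P/(1+K_p·P) = 7.227/(0.182s + 1 + 7.227), with pole at s = −(1 + 7.227)/0.182 = −45.2.
Closed-loop time constant τ = 1/45.2 = 0.0221 s.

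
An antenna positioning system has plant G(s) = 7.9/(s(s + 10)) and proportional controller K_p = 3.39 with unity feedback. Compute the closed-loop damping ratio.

ζ = 0.966

With unity feedback the closed-loop characteristic equation is s² + 10s + 3.39·7.9 = s² + 10s + 26.78 = 0.
So ω_n² = 26.78 ⇒ ω_n = 5.175 rad/s, and ζ = 10/(2ω_n) = 0.966.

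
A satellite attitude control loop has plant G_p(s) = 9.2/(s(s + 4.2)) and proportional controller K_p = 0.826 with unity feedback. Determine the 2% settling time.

T_s ≈ 1.9 s

Closed-loop characteristic equation: s² + 4.2s + 7.599 = 0, so ω_n = 2.757 rad/s and ζ = 4.2/(2·2.757) = 0.7618.
2% settling time T_s ≈ 4/(ζω_n) = 4/2.1 = 1.9 s.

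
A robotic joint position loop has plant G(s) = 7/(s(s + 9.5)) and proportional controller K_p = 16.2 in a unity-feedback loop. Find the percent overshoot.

20.9%

The closed-loop denominator s² + 9.5s + 113.4 gives ω_n = √113.4 = 10.65 and ζ = 9.5/(2ω_n) = 0.4461.
%OS = 100·exp(−πζ/√(1−ζ²)) = 100·exp(−π·0.4461/√0.801) = 20.9%.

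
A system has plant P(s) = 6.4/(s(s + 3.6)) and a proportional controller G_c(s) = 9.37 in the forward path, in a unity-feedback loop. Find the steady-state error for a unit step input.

The open loop G_c(s)P(s) has a pole at the origin (type 1), so the static position error constant is infinite and e_ss = 1/(1+∞) = 0.

0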